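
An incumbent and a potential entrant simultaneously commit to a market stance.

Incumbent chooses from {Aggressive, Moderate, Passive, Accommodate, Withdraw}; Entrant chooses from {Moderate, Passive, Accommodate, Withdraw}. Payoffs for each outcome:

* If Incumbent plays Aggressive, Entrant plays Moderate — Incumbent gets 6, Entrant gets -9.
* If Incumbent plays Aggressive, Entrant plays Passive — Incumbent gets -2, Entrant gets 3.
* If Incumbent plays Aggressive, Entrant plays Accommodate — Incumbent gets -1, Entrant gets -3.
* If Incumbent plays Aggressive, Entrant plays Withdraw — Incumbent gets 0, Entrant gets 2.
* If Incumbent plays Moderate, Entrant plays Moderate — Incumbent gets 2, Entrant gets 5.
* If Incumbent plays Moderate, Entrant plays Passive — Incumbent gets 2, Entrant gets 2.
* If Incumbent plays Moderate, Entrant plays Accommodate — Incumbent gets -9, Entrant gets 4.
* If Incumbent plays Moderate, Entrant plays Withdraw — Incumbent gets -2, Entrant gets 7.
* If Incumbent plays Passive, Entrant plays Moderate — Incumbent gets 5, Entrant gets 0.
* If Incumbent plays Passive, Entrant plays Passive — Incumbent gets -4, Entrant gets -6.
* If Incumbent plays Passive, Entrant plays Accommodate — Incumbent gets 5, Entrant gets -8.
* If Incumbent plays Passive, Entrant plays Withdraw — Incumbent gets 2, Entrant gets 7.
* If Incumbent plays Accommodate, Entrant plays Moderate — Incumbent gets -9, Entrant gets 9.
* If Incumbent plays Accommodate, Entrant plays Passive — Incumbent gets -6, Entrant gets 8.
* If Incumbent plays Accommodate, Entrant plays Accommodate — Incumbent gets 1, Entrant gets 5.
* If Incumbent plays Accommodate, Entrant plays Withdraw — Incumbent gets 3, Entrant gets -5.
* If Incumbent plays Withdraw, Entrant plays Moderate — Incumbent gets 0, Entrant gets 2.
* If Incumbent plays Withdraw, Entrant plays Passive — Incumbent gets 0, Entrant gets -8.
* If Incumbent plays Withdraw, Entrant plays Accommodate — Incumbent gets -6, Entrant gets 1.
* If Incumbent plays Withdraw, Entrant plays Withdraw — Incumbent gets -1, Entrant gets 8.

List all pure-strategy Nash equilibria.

This game has no pure Nash equilibrium.

(Aggressive, Moderate): Entrant can switch to Passive (-9 → 3). Not NE.
(Aggressive, Passive): Incumbent can switch to Moderate (-2 → 2). Not NE.
(Aggressive, Accommodate): Incumbent can switch to Passive (-1 → 5). Not NE.
(Aggressive, Withdraw): Incumbent can switch to Passive (0 → 2). Not NE.
(Moderate, Moderate): Incumbent can switch to Aggressive (2 → 6). Not NE.
(Moderate, Passive): Entrant can switch to Moderate (2 → 5). Not NE.
(Moderate, Accommodate): Incumbent can switch to Aggressive (-9 → -1). Not NE.
(Moderate, Withdraw): Incumbent can switch to Aggressive (-2 → 0). Not NE.
(Passive, Moderate): Incumbent can switch to Aggressive (5 → 6). Not NE.
(Passive, Passive): Incumbent can switch to Aggressive (-4 → -2). Not NE.
(Passive, Accommodate): Entrant can switch to Moderate (-8 → 0). Not NE.
(Passive, Withdraw): Incumbent can switch to Accommodate (2 → 3). Not NE.
(The remaining 8 profiles each have a profitable deviation by the same check.)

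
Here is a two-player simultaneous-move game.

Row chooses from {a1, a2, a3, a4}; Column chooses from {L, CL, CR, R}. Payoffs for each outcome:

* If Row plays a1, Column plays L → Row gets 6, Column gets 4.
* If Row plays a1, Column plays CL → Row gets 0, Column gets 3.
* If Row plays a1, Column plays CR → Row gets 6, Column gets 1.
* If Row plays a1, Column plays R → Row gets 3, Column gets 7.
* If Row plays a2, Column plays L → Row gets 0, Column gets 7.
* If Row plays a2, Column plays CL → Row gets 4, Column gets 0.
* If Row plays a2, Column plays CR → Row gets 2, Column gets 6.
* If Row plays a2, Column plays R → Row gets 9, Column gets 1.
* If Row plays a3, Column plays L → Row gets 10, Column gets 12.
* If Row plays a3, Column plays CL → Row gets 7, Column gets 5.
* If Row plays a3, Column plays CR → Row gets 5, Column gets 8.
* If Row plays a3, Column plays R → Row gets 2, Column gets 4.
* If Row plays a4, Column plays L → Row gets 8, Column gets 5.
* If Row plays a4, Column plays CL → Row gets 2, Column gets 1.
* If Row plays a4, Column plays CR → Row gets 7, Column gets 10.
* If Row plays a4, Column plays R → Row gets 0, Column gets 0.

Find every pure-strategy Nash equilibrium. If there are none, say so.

(a3, L); (a4, CR)

Row against L: payoffs 6, 0, 10, 8 → best response a3.
Row against CL: payoffs 0, 4, 7, 2 → best response a3.
Row against CR: payoffs 6, 2, 5, 7 → best response a4.
Row against R: payoffs 3, 9, 2, 0 → best response a2.
Column against a1: payoffs 4, 3, 1, 7 → best response R.
Column against a2: payoffs 7, 0, 6, 1 → best response L.
Column against a3: payoffs 12, 5, 8, 4 → best response L.
Column against a4: payoffs 5, 1, 10, 0 → best response CR.
Mutual best responses: (a3, L); (a4, CR).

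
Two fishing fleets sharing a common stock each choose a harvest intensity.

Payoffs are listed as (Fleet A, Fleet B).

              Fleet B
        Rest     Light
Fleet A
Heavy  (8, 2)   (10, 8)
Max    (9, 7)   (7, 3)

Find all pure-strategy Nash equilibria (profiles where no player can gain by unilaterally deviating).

Pure-strategy Nash equilibria: (Heavy, Light); (Max, Rest)

(Heavy, Rest): Fleet A can switch to Max (8 → 9). Not NE.
(Heavy, Light): Fleet A gets 10, best alternative 7; Fleet B gets 8, best alternative 2. No profitable deviation — NE.
(Max, Rest): Fleet A gets 9, best alternative 8; Fleet B gets 7, best alternative 3. No profitable deviation — NE.
(Max, Light): Fleet A can switch to Heavy (7 → 10). Not NE.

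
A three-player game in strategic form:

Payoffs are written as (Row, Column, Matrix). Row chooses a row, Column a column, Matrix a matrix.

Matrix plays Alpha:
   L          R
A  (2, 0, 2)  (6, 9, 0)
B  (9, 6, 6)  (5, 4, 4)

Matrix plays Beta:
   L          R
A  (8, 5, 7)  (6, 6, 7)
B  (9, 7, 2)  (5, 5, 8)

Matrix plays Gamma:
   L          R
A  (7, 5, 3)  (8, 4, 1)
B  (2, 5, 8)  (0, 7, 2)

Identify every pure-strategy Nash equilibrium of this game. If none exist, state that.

Row against (L, Alpha): payoffs 2, 9 → best response B.
Row against (L, Beta): payoffs 8, 9 → best response B.
Row against (L, Gamma): payoffs 7, 2 → best response A.
Row against (R, Alpha): payoffs 6, 5 → best response A.
Row against (R, Beta): payoffs 6, 5 → best response A.
Row against (R, Gamma): payoffs 8, 0 → best response A.
Column against (A, Alpha): payoffs 0, 9 → best response R.
Column against (A, Beta): payoffs 5, 6 → best response R.
Column against (A, Gamma): payoffs 5, 4 → best response L.
Column against (B, Alpha): payoffs 6, 4 → best response L.
Column against (B, Beta): payoffs 7, 5 → best response L.
Column against (B, Gamma): payoffs 5, 7 → best response R.
Matrix against (A, L): payoffs 2, 7, 3 → best response Beta.
Matrix against (A, R): payoffs 0, 7, 1 → best response Beta.
Matrix against (B, L): payoffs 6, 2, 8 → best response Gamma.
Matrix against (B, R): payoffs 4, 8, 2 → best response Beta.
Mutual best responses: (A, R, Beta).

(A, R, Beta)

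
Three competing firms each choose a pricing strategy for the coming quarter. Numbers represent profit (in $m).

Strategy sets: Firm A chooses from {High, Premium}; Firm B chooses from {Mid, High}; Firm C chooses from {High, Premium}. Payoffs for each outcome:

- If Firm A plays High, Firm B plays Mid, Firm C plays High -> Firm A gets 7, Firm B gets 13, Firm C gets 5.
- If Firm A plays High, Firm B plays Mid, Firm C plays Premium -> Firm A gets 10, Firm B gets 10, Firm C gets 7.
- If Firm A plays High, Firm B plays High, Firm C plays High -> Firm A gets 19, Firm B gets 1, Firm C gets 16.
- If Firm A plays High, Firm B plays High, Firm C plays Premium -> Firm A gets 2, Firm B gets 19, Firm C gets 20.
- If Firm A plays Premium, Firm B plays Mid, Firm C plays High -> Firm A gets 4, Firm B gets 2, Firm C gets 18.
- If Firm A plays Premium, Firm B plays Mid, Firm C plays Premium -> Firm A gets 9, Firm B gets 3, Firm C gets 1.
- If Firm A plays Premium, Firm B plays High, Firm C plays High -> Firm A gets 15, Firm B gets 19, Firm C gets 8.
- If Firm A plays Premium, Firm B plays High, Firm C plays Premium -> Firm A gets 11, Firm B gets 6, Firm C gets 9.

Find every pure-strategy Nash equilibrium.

Mark each player's best response to every combination of opponents' strategies; a profile where every player is best-responding is a pure Nash equilibrium.
Firm A against (Mid, High): payoffs 7, 4 → best response High.
Firm A against (Mid, Premium): payoffs 10, 9 → best response High.
Firm A against (High, High): payoffs 19, 15 → best response High.
Firm A against (High, Premium): payoffs 2, 11 → best response Premium.
Firm B against (High, High): payoffs 13, 1 → best response Mid.
Firm B against (High, Premium): payoffs 10, 19 → best response High.
Firm B against (Premium, High): payoffs 2, 19 → best response High.
Firm B against (Premium, Premium): payoffs 3, 6 → best response High.
Firm C against (High, Mid): payoffs 5, 7 → best response Premium.
Firm C against (High, High): payoffs 16, 20 → best response Premium.
Firm C against (Premium, Mid): payoffs 18, 1 → best response High.
Firm C against (Premium, High): payoffs 8, 9 → best response Premium.
Mutual best responses: (Premium, High, Premium).

Pure NE: (Premium, High, Premium)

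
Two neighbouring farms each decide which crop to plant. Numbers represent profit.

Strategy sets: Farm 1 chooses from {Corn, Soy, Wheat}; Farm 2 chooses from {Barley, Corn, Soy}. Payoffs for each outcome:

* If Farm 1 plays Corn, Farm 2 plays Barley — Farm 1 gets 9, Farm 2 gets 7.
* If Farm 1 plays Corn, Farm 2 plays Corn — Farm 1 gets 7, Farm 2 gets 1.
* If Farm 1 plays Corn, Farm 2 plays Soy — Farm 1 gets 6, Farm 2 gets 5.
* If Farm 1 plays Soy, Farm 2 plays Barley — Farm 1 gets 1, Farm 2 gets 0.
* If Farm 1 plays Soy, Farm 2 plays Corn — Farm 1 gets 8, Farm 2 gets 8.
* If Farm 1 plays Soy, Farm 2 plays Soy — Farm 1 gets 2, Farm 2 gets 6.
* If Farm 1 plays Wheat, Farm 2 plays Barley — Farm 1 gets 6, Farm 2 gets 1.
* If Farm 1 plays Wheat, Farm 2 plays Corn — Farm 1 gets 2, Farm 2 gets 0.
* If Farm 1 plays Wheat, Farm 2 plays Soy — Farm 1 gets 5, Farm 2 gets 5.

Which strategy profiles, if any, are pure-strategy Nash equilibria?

Farm 1 against Barley: payoffs 9, 1, 6 → best response Corn.
Farm 1 against Corn: payoffs 7, 8, 2 → best response Soy.
Farm 1 against Soy: payoffs 6, 2, 5 → best response Corn.
Farm 2 against Corn: payoffs 7, 1, 5 → best response Barley.
Farm 2 against Soy: payoffs 0, 8, 6 → best response Corn.
Farm 2 against Wheat: payoffs 1, 0, 5 → best response Soy.
Mutual best responses: (Corn, Barley); (Soy, Corn).

The pure Nash equilibria are (Corn, Barley), (Soy, Corn).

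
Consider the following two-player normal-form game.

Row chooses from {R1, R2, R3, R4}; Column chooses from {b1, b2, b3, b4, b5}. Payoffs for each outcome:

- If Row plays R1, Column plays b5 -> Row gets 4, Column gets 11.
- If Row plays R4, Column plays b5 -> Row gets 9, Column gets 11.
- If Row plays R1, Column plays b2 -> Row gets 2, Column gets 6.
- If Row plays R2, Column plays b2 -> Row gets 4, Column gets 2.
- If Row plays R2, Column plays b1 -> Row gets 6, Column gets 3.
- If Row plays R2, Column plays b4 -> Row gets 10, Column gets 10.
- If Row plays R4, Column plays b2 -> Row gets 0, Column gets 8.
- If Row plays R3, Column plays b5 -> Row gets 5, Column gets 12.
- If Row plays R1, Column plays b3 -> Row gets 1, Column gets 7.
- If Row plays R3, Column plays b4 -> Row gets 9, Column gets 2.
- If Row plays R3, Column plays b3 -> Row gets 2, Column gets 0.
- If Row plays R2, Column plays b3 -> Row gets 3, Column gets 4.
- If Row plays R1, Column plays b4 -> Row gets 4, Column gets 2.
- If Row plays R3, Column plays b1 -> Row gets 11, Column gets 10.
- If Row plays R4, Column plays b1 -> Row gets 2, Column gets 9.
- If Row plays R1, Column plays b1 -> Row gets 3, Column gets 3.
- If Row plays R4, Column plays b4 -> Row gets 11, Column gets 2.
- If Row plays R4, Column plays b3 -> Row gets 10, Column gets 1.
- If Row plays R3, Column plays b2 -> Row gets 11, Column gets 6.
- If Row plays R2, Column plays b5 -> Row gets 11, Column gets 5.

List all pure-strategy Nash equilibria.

This game has no pure Nash equilibrium.

(R1, b1): Row can switch to R2 (3 → 6). Not NE.
(R1, b2): Row can switch to R2 (2 → 4). Not NE.
(R1, b3): Row can switch to R2 (1 → 3). Not NE.
(R1, b4): Row can switch to R2 (4 → 10). Not NE.
(R1, b5): Row can switch to R2 (4 → 11). Not NE.
(R2, b1): Row can switch to R3 (6 → 11). Not NE.
(R2, b2): Row can switch to R3 (4 → 11). Not NE.
(R2, b3): Row can switch to R4 (3 → 10). Not NE.
(R2, b4): Row can switch to R4 (10 → 11). Not NE.
(R2, b5): Column can switch to b4 (5 → 10). Not NE.
(R3, b1): Column can switch to b5 (10 → 12). Not NE.
(R3, b2): Column can switch to b1 (6 → 10). Not NE.
(The remaining 8 profiles each have a profitable deviation by the same check.)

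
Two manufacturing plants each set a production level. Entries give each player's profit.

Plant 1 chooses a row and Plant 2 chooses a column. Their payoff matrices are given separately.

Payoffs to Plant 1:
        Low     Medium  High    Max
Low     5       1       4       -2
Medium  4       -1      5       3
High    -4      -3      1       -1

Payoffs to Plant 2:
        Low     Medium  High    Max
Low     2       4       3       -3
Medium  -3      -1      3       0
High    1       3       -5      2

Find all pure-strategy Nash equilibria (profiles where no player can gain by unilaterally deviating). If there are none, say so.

(Low, Low): Plant 2 can switch to Medium (2 → 4). Not NE.
(Low, Medium): Plant 1 gets 1, best alternative -1; Plant 2 gets 4, best alternative 3. No profitable deviation — NE.
(Low, High): Plant 1 can switch to Medium (4 → 5). Not NE.
(Low, Max): Plant 1 can switch to Medium (-2 → 3). Not NE.
(Medium, Low): Plant 1 can switch to Low (4 → 5). Not NE.
(Medium, Medium): Plant 1 can switch to Low (-1 → 1). Not NE.
(Medium, High): Plant 1 gets 5, best alternative 4; Plant 2 gets 3, best alternative 0. No profitable deviation — NE.
(Medium, Max): Plant 2 can switch to High (0 → 3). Not NE.
(High, Low): Plant 1 can switch to Low (-4 → 5). Not NE.
(High, Medium): Plant 1 can switch to Low (-3 → 1). Not NE.
(High, High): Plant 1 can switch to Low (1 → 4). Not NE.
(High, Max): Plant 1 can switch to Medium (-1 → 3). Not NE.

Pure-strategy Nash equilibria: (Low, Medium); (Medium, High)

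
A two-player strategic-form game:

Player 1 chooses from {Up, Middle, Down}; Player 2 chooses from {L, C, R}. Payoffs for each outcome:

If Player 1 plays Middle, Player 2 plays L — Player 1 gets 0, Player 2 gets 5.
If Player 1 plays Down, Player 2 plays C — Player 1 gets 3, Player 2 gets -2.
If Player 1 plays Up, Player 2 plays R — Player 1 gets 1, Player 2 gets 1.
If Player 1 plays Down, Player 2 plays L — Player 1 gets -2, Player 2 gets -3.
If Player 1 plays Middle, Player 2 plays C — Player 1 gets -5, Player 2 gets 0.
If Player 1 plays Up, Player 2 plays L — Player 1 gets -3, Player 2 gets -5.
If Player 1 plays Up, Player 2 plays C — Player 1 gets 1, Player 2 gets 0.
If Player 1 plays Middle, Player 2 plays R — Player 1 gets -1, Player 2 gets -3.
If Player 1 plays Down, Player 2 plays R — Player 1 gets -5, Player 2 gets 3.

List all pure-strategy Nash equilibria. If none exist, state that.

The pure Nash equilibria are (Up, R) and (Middle, L).

Mark each player's best response to every combination of opponents' strategies; a profile where every player is best-responding is a pure Nash equilibrium.
Player 1 against L: payoffs -3, 0, -2 → best response Middle.
Player 1 against C: payoffs 1, -5, 3 → best response Down.
Player 1 against R: payoffs 1, -1, -5 → best response Up.
Player 2 against Up: payoffs -5, 0, 1 → best response R.
Player 2 against Middle: payoffs 5, 0, -3 → best response L.
Player 2 against Down: payoffs -3, -2, 3 → best response R.
Mutual best responses: (Up, R); (Middle, L).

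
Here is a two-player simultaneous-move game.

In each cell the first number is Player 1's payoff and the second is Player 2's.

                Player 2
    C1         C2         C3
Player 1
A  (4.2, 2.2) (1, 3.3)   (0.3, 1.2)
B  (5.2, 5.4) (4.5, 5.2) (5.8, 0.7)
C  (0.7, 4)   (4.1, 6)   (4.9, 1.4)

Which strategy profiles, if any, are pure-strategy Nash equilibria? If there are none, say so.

(B, C1)

Mark each player's best response to every combination of opponents' strategies; a profile where every player is best-responding is a pure Nash equilibrium.
Player 1 against C1: payoffs 4.2, 5.2, 0.7 → best response B.
Player 1 against C2: payoffs 1, 4.5, 4.1 → best response B.
Player 1 against C3: payoffs 0.3, 5.8, 4.9 → best response B.
Player 2 against A: payoffs 2.2, 3.3, 1.2 → best response C2.
Player 2 against B: payoffs 5.4, 5.2, 0.7 → best response C1.
Player 2 against C: payoffs 4, 6, 1.4 → best response C2.
Mutual best responses: (B, C1).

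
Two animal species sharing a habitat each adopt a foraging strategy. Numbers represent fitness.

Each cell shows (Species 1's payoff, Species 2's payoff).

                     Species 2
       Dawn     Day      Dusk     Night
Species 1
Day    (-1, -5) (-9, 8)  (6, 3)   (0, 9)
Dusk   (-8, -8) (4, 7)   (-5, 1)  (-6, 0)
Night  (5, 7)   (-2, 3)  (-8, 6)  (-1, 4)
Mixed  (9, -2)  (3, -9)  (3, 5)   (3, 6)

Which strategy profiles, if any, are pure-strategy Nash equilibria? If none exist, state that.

Species 1 against Dawn: payoffs -1, -8, 5, 9 → best response Mixed.
Species 1 against Day: payoffs -9, 4, -2, 3 → best response Dusk.
Species 1 against Dusk: payoffs 6, -5, -8, 3 → best response Day.
Species 1 against Night: payoffs 0, -6, -1, 3 → best response Mixed.
Species 2 against Day: payoffs -5, 8, 3, 9 → best response Night.
Species 2 against Dusk: payoffs -8, 7, 1, 0 → best response Day.
Species 2 against Night: payoffs 7, 3, 6, 4 → best response Dawn.
Species 2 against Mixed: payoffs -2, -9, 5, 6 → best response Night.
Mutual best responses: (Dusk, Day); (Mixed, Night).

The pure Nash equilibria are (Dusk, Day) and (Mixed, Night).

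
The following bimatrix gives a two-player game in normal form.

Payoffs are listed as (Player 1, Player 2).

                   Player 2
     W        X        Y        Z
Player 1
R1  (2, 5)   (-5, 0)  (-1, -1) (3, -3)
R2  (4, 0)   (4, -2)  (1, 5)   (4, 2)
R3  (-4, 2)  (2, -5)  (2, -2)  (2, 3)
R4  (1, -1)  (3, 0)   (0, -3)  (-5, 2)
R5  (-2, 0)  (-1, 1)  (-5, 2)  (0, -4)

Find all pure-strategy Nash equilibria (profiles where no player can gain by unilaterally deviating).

There is no pure-strategy Nash equilibrium.

(R1, W): Player 1 can switch to R2 (2 → 4). Not NE.
(R1, X): Player 1 can switch to R2 (-5 → 4). Not NE.
(R1, Y): Player 1 can switch to R2 (-1 → 1). Not NE.
(R1, Z): Player 1 can switch to R2 (3 → 4). Not NE.
(R2, W): Player 2 can switch to Y (0 → 5). Not NE.
(R2, X): Player 2 can switch to W (-2 → 0). Not NE.
(R2, Y): Player 1 can switch to R3 (1 → 2). Not NE.
(R2, Z): Player 2 can switch to Y (2 → 5). Not NE.
(R3, W): Player 1 can switch to R1 (-4 → 2). Not NE.
(R3, X): Player 1 can switch to R2 (2 → 4). Not NE.
(R3, Y): Player 2 can switch to W (-2 → 2). Not NE.
(R3, Z): Player 1 can switch to R1 (2 → 3). Not NE.
(The remaining 8 profiles each have a profitable deviation by the same check.)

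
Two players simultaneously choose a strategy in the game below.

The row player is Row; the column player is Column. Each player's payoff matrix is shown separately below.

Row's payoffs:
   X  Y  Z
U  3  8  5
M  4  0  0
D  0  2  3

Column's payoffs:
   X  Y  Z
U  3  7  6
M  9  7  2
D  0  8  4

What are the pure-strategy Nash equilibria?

Pure-strategy Nash equilibria: (U, Y), (M, X)

Row against X: payoffs 3, 4, 0 → best response M.
Row against Y: payoffs 8, 0, 2 → best response U.
Row against Z: payoffs 5, 0, 3 → best response U.
Column against U: payoffs 3, 7, 6 → best response Y.
Column against M: payoffs 9, 7, 2 → best response X.
Column against D: payoffs 0, 8, 4 → best response Y.
Mutual best responses: (U, Y); (M, X).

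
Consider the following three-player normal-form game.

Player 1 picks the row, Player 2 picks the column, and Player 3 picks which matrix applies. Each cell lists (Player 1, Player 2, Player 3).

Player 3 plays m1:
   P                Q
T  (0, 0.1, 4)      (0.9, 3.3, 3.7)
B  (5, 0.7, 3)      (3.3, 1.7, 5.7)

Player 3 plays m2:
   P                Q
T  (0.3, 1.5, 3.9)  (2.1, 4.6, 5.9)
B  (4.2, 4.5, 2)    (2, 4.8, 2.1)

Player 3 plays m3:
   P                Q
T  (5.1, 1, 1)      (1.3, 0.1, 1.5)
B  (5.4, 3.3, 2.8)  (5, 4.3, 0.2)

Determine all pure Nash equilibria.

Pure-strategy Nash equilibria: (T, Q, m2); (B, Q, m1)

(T, P, m1): Player 1 can switch to B (0 → 5). Not NE.
(T, P, m2): Player 1 can switch to B (0.3 → 4.2). Not NE.
(T, P, m3): Player 1 can switch to B (5.1 → 5.4). Not NE.
(T, Q, m1): Player 1 can switch to B (0.9 → 3.3). Not NE.
(T, Q, m2): Player 1 gets 2.1, best alternative 2; Player 2 gets 4.6, best alternative 1.5; Player 3 gets 5.9, best alternative 3.7. No profitable deviation — NE.
(T, Q, m3): Player 1 can switch to B (1.3 → 5). Not NE.
(B, P, m1): Player 2 can switch to Q (0.7 → 1.7). Not NE.
(B, P, m2): Player 2 can switch to Q (4.5 → 4.8). Not NE.
(B, P, m3): Player 2 can switch to Q (3.3 → 4.3). Not NE.
(B, Q, m1): Player 1 gets 3.3, best alternative 0.9; Player 2 gets 1.7, best alternative 0.7; Player 3 gets 5.7, best alternative 2.1. No profitable deviation — NE.
(B, Q, m2): Player 1 can switch to T (2 → 2.1). Not NE.
(B, Q, m3): Player 3 can switch to m1 (0.2 → 5.7). Not NE.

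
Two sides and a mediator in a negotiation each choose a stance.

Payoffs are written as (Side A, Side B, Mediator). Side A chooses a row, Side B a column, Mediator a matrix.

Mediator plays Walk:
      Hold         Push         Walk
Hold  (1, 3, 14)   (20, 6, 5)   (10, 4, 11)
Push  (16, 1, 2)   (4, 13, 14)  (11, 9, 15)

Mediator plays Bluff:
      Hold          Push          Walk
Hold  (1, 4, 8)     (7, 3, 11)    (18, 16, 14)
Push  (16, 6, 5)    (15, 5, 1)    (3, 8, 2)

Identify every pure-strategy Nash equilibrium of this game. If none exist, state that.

(Hold, Walk, Bluff)

Side A against (Hold, Walk): payoffs 1, 16 → best response Push.
Side A against (Hold, Bluff): payoffs 1, 16 → best response Push.
Side A against (Push, Walk): payoffs 20, 4 → best response Hold.
Side A against (Push, Bluff): payoffs 7, 15 → best response Push.
Side A against (Walk, Walk): payoffs 10, 11 → best response Push.
Side A against (Walk, Bluff): payoffs 18, 3 → best response Hold.
Side B against (Hold, Walk): payoffs 3, 6, 4 → best response Push.
Side B against (Hold, Bluff): payoffs 4, 3, 16 → best response Walk.
Side B against (Push, Walk): payoffs 1, 13, 9 → best response Push.
Side B against (Push, Bluff): payoffs 6, 5, 8 → best response Walk.
Mediator against (Hold, Hold): payoffs 14, 8 → best response Walk.
Mediator against (Hold, Push): payoffs 5, 11 → best response Bluff.
Mediator against (Hold, Walk): payoffs 11, 14 → best response Bluff.
Mediator against (Push, Hold): payoffs 2, 5 → best response Bluff.
Mediator against (Push, Push): payoffs 14, 1 → best response Walk.
Mediator against (Push, Walk): payoffs 15, 2 → best response Walk.
Mutual best responses: (Hold, Walk, Bluff).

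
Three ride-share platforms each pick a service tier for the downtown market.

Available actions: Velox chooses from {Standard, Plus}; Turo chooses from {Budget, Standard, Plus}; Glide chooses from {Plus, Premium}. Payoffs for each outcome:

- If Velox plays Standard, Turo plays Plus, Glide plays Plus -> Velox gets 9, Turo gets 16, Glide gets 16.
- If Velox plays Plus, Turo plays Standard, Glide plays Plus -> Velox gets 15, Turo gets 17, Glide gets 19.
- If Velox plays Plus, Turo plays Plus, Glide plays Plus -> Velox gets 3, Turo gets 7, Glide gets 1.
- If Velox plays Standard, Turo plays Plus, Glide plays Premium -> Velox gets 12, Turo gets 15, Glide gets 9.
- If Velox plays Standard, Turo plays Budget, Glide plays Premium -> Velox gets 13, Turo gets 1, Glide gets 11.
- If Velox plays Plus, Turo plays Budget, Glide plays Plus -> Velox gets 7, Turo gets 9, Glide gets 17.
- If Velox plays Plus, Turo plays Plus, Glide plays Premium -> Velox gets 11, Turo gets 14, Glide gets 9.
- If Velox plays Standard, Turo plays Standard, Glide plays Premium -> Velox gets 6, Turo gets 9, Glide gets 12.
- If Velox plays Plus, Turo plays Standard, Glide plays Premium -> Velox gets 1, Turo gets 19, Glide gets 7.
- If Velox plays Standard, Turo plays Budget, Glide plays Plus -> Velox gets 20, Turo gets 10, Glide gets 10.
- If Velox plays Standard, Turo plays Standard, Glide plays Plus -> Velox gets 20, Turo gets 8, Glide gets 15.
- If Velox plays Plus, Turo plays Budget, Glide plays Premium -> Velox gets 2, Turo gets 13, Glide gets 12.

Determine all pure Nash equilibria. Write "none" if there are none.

For each player, find the best response to each opponent profile; mutual best responses are the pure NE.
Velox against (Budget, Plus): payoffs 20, 7 → best response Standard.
Velox against (Budget, Premium): payoffs 13, 2 → best response Standard.
Velox against (Standard, Plus): payoffs 20, 15 → best response Standard.
Velox against (Standard, Premium): payoffs 6, 1 → best response Standard.
Velox against (Plus, Plus): payoffs 9, 3 → best response Standard.
Velox against (Plus, Premium): payoffs 12, 11 → best response Standard.
Turo against (Standard, Plus): payoffs 10, 8, 16 → best response Plus.
Turo against (Standard, Premium): payoffs 1, 9, 15 → best response Plus.
Turo against (Plus, Plus): payoffs 9, 17, 7 → best response Standard.
Turo against (Plus, Premium): payoffs 13, 19, 14 → best response Standard.
Glide against (Standard, Budget): payoffs 10, 11 → best response Premium.
Glide against (Standard, Standard): payoffs 15, 12 → best response Plus.
Glide against (Standard, Plus): payoffs 16, 9 → best response Plus.
Glide against (Plus, Budget): payoffs 17, 12 → best response Plus.
Glide against (Plus, Standard): payoffs 19, 7 → best response Plus.
Glide against (Plus, Plus): payoffs 1, 9 → best response Premium.
Mutual best responses: (Standard, Plus, Plus).

The unique pure-strategy Nash equilibrium is (Standard, Plus, Plus).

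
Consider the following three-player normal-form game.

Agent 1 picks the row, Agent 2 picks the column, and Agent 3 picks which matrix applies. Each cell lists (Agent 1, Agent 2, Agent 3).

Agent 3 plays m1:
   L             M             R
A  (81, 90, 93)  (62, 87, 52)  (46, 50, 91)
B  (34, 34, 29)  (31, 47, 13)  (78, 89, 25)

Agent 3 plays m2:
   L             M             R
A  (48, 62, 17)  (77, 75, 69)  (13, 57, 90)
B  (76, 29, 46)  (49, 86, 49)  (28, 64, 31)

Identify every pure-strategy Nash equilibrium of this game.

Pure-strategy Nash equilibria: (A, L, m1); (A, M, m2)

For each player, find the best response to each opponent profile; mutual best responses are the pure NE.
Agent 1 against (L, m1): payoffs 81, 34 → best response A.
Agent 1 against (L, m2): payoffs 48, 76 → best response B.
Agent 1 against (M, m1): payoffs 62, 31 → best response A.
Agent 1 against (M, m2): payoffs 77, 49 → best response A.
Agent 1 against (R, m1): payoffs 46, 78 → best response B.
Agent 1 against (R, m2): payoffs 13, 28 → best response B.
Agent 2 against (A, m1): payoffs 90, 87, 50 → best response L.
Agent 2 against (A, m2): payoffs 62, 75, 57 → best response M.
Agent 2 against (B, m1): payoffs 34, 47, 89 → best response R.
Agent 2 against (B, m2): payoffs 29, 86, 64 → best response M.
Agent 3 against (A, L): payoffs 93, 17 → best response m1.
Agent 3 against (A, M): payoffs 52, 69 → best response m2.
Agent 3 against (A, R): payoffs 91, 90 → best response m1.
Agent 3 against (B, L): payoffs 29, 46 → best response m2.
Agent 3 against (B, M): payoffs 13, 49 → best response m2.
Agent 3 against (B, R): payoffs 25, 31 → best response m2.
Mutual best responses: (A, L, m1); (A, M, m2).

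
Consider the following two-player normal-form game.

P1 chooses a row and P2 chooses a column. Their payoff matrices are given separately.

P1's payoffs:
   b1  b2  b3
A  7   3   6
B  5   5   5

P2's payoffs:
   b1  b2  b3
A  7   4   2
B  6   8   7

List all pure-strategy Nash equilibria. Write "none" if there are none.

Pure-strategy Nash equilibria: (A, b1); (B, b2)

For each player, find the best response to each opponent profile; mutual best responses are the pure NE.
P1 against b1: payoffs 7, 5 → best response A.
P1 against b2: payoffs 3, 5 → best response B.
P1 against b3: payoffs 6, 5 → best response A.
P2 against A: payoffs 7, 4, 2 → best response b1.
P2 against B: payoffs 6, 8, 7 → best response b2.
Mutual best responses: (A, b1); (B, b2).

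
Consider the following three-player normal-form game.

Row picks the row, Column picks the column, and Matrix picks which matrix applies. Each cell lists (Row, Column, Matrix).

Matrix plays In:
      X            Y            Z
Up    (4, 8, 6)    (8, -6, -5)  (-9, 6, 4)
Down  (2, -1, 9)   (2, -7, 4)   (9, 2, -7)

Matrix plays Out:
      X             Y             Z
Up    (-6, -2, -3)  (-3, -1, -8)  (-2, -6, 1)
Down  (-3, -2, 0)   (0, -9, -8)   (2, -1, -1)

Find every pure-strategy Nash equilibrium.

Pure-strategy Nash equilibria: (Up, X, In), (Down, Z, Out)

For each player, find the best response to each opponent profile; mutual best responses are the pure NE.
Row against (X, In): payoffs 4, 2 → best response Up.
Row against (X, Out): payoffs -6, -3 → best response Down.
Row against (Y, In): payoffs 8, 2 → best response Up.
Row against (Y, Out): payoffs -3, 0 → best response Down.
Row against (Z, In): payoffs -9, 9 → best response Down.
Row against (Z, Out): payoffs -2, 2 → best response Down.
Column against (Up, In): payoffs 8, -6, 6 → best response X.
Column against (Up, Out): payoffs -2, -1, -6 → best response Y.
Column against (Down, In): payoffs -1, -7, 2 → best response Z.
Column against (Down, Out): payoffs -2, -9, -1 → best response Z.
Matrix against (Up, X): payoffs 6, -3 → best response In.
Matrix against (Up, Y): payoffs -5, -8 → best response In.
Matrix against (Up, Z): payoffs 4, 1 → best response In.
Matrix against (Down, X): payoffs 9, 0 → best response In.
Matrix against (Down, Y): payoffs 4, -8 → best response In.
Matrix against (Down, Z): payoffs -7, -1 → best response Out.
Mutual best responses: (Up, X, In); (Down, Z, Out).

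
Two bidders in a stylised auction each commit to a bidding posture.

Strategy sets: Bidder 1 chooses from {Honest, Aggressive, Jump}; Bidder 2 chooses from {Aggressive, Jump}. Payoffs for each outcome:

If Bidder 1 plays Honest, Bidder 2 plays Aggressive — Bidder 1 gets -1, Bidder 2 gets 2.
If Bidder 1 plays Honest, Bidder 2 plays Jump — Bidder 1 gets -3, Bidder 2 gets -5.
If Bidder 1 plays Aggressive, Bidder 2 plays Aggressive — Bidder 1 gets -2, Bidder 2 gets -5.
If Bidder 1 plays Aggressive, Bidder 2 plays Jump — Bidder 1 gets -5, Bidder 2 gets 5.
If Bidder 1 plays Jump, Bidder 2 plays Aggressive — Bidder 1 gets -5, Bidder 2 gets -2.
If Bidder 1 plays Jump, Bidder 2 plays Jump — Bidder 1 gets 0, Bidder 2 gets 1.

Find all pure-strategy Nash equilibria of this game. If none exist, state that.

Bidder 1 against Aggressive: payoffs -1, -2, -5 → best response Honest.
Bidder 1 against Jump: payoffs -3, -5, 0 → best response Jump.
Bidder 2 against Honest: payoffs 2, -5 → best response Aggressive.
Bidder 2 against Aggressive: payoffs -5, 5 → best response Jump.
Bidder 2 against Jump: payoffs -2, 1 → best response Jump.
Mutual best responses: (Honest, Aggressive); (Jump, Jump).

Pure-strategy Nash equilibria: (Honest, Aggressive) and (Jump, Jump)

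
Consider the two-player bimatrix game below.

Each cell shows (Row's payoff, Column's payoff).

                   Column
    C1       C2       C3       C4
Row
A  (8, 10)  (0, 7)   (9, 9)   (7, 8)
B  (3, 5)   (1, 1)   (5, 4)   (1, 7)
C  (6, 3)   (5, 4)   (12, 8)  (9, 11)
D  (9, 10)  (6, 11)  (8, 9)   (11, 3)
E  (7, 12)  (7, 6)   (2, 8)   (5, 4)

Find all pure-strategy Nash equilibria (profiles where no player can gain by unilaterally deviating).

Check each profile: it is a Nash equilibrium iff no player can strictly gain by switching unilaterally.
(A, C1): Row can switch to D (8 → 9). Not NE.
(A, C2): Row can switch to B (0 → 1). Not NE.
(A, C3): Row can switch to C (9 → 12). Not NE.
(A, C4): Row can switch to C (7 → 9). Not NE.
(B, C1): Row can switch to A (3 → 8). Not NE.
(B, C2): Row can switch to C (1 → 5). Not NE.
(B, C3): Row can switch to A (5 → 9). Not NE.
(B, C4): Row can switch to A (1 → 7). Not NE.
(C, C1): Row can switch to A (6 → 8). Not NE.
(C, C2): Row can switch to D (5 → 6). Not NE.
(C, C3): Column can switch to C4 (8 → 11). Not NE.
(C, C4): Row can switch to D (9 → 11). Not NE.
(The remaining 8 profiles each have a profitable deviation by the same check.)

There is no pure-strategy Nash equilibrium.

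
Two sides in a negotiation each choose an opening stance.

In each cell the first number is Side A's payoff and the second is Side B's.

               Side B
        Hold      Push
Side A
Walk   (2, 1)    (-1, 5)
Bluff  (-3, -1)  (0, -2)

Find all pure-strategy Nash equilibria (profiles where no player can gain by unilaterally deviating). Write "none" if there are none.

none

For each player, find the best response to each opponent profile; mutual best responses are the pure NE.
Side A against Hold: payoffs 2, -3 → best response Walk.
Side A against Push: payoffs -1, 0 → best response Bluff.
Side B against Walk: payoffs 1, 5 → best response Push.
Side B against Bluff: payoffs -1, -2 → best response Hold.
No profile is a mutual best response for all players.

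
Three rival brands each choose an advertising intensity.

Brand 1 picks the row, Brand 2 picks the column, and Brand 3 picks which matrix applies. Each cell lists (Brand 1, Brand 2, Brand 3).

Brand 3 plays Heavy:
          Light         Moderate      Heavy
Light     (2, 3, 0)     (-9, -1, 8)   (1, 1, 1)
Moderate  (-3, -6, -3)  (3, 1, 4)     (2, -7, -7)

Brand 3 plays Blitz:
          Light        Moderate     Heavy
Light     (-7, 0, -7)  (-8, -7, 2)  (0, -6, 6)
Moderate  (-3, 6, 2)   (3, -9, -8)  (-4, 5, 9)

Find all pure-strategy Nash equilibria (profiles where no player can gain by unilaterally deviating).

The pure Nash equilibria are (Light, Light, Heavy), (Moderate, Light, Blitz), (Moderate, Moderate, Heavy).

Brand 1 against (Light, Heavy): payoffs 2, -3 → best response Light.
Brand 1 against (Light, Blitz): payoffs -7, -3 → best response Moderate.
Brand 1 against (Moderate, Heavy): payoffs -9, 3 → best response Moderate.
Brand 1 against (Moderate, Blitz): payoffs -8, 3 → best response Moderate.
Brand 1 against (Heavy, Heavy): payoffs 1, 2 → best response Moderate.
Brand 1 against (Heavy, Blitz): payoffs 0, -4 → best response Light.
Brand 2 against (Light, Heavy): payoffs 3, -1, 1 → best response Light.
Brand 2 against (Light, Blitz): payoffs 0, -7, -6 → best response Light.
Brand 2 against (Moderate, Heavy): payoffs -6, 1, -7 → best response Moderate.
Brand 2 against (Moderate, Blitz): payoffs 6, -9, 5 → best response Light.
Brand 3 against (Light, Light): payoffs 0, -7 → best response Heavy.
Brand 3 against (Light, Moderate): payoffs 8, 2 → best response Heavy.
Brand 3 against (Light, Heavy): payoffs 1, 6 → best response Blitz.
Brand 3 against (Moderate, Light): payoffs -3, 2 → best response Blitz.
Brand 3 against (Moderate, Moderate): payoffs 4, -8 → best response Heavy.
Brand 3 against (Moderate, Heavy): payoffs -7, 9 → best response Blitz.
Mutual best responses: (Light, Light, Heavy); (Moderate, Light, Blitz); (Moderate, Moderate, Heavy).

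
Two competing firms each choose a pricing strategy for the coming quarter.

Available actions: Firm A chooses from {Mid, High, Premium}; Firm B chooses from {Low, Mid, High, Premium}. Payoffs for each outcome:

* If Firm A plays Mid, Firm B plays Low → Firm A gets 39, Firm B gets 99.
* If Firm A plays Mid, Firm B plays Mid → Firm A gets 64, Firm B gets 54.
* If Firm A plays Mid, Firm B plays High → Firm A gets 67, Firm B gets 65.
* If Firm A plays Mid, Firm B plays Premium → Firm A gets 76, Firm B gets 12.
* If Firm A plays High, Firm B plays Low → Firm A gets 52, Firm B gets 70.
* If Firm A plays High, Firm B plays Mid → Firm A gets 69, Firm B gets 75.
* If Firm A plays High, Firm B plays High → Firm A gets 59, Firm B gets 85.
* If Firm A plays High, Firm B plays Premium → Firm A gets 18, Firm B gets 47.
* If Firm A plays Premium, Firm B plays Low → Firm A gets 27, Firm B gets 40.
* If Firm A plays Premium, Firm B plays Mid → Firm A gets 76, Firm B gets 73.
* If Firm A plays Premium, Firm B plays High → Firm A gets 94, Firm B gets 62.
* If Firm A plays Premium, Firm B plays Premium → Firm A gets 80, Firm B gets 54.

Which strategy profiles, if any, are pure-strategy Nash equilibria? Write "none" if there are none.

Firm A against Low: payoffs 39, 52, 27 → best response High.
Firm A against Mid: payoffs 64, 69, 76 → best response Premium.
Firm A against High: payoffs 67, 59, 94 → best response Premium.
Firm A against Premium: payoffs 76, 18, 80 → best response Premium.
Firm B against Mid: payoffs 99, 54, 65, 12 → best response Low.
Firm B against High: payoffs 70, 75, 85, 47 → best response High.
Firm B against Premium: payoffs 40, 73, 62, 54 → best response Mid.
Mutual best responses: (Premium, Mid).

The unique pure-strategy Nash equilibrium is (Premium, Mid).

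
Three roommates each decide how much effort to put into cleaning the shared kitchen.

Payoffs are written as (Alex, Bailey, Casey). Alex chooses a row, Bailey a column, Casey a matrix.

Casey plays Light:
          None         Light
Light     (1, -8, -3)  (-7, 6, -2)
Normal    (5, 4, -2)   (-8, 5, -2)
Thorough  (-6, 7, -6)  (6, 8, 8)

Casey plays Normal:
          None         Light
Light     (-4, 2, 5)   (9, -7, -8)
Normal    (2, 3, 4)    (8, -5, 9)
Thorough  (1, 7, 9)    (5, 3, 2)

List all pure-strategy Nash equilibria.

Alex against (None, Light): payoffs 1, 5, -6 → best response Normal.
Alex against (None, Normal): payoffs -4, 2, 1 → best response Normal.
Alex against (Light, Light): payoffs -7, -8, 6 → best response Thorough.
Alex against (Light, Normal): payoffs 9, 8, 5 → best response Light.
Bailey against (Light, Light): payoffs -8, 6 → best response Light.
Bailey against (Light, Normal): payoffs 2, -7 → best response None.
Bailey against (Normal, Light): payoffs 4, 5 → best response Light.
Bailey against (Normal, Normal): payoffs 3, -5 → best response None.
Bailey against (Thorough, Light): payoffs 7, 8 → best response Light.
Bailey against (Thorough, Normal): payoffs 7, 3 → best response None.
Casey against (Light, None): payoffs -3, 5 → best response Normal.
Casey against (Light, Light): payoffs -2, -8 → best response Light.
Casey against (Normal, None): payoffs -2, 4 → best response Normal.
Casey against (Normal, Light): payoffs -2, 9 → best response Normal.
Casey against (Thorough, None): payoffs -6, 9 → best response Normal.
Casey against (Thorough, Light): payoffs 8, 2 → best response Light.
Mutual best responses: (Normal, None, Normal); (Thorough, Light, Light).

(Normal, None, Normal); (Thorough, Light, Light)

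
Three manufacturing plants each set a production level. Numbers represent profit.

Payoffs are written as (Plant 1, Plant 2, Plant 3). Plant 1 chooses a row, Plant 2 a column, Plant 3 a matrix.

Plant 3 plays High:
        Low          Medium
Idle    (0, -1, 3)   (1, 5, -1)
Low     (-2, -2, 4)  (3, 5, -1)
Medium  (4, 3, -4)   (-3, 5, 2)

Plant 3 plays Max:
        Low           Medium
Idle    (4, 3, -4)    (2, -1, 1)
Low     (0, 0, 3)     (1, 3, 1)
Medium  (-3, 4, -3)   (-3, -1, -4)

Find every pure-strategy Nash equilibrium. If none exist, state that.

There is no pure-strategy Nash equilibrium.

Plant 1 against (Low, High): payoffs 0, -2, 4 → best response Medium.
Plant 1 against (Low, Max): payoffs 4, 0, -3 → best response Idle.
Plant 1 against (Medium, High): payoffs 1, 3, -3 → best response Low.
Plant 1 against (Medium, Max): payoffs 2, 1, -3 → best response Idle.
Plant 2 against (Idle, High): payoffs -1, 5 → best response Medium.
Plant 2 against (Idle, Max): payoffs 3, -1 → best response Low.
Plant 2 against (Low, High): payoffs -2, 5 → best response Medium.
Plant 2 against (Low, Max): payoffs 0, 3 → best response Medium.
Plant 2 against (Medium, High): payoffs 3, 5 → best response Medium.
Plant 2 against (Medium, Max): payoffs 4, -1 → best response Low.
Plant 3 against (Idle, Low): payoffs 3, -4 → best response High.
Plant 3 against (Idle, Medium): payoffs -1, 1 → best response Max.
Plant 3 against (Low, Low): payoffs 4, 3 → best response High.
Plant 3 against (Low, Medium): payoffs -1, 1 → best response Max.
Plant 3 against (Medium, Low): payoffs -4, -3 → best response Max.
Plant 3 against (Medium, Medium): payoffs 2, -4 → best response High.
No profile is a mutual best response for all players.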